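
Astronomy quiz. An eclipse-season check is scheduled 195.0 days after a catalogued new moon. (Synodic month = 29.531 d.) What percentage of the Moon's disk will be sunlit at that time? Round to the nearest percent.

90%

195.0 d spans 6 complete synodic months (6 × 29.531 = 177.19 d) plus 17.81 d.
The Moon has covered 17.81/29.531 of its cycle, so θ ≈ 360° × 17.81/29.531 = 217.2°.
With cos θ = (-0.797), the lit fraction is (1 − (-0.797))/2 ≈ 0.898, so 90%.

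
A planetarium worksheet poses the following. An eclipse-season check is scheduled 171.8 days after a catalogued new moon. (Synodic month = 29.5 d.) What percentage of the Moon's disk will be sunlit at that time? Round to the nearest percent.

28%

171.8/29.5 = 5.824 lunations, so 5 complete cycles and 24.30 d into the next.
Phase angle: θ = 360°·(24.30 d)/(29.5 d) = 296.5°.
Illuminated fraction = (1 − cos 296.5°)/2 = (1 − 0.447)/2 ≈ 0.277, so 28%.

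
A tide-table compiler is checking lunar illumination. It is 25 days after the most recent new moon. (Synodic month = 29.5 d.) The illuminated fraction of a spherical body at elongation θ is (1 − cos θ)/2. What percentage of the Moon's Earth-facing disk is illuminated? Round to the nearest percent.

21%

Phase angle: θ = 360°·(25 d)/(29.5 d) = 305.1°.
cos 305.1° = 0.575, so f = (1 − 0.575)/2 = 0.213, so 21%.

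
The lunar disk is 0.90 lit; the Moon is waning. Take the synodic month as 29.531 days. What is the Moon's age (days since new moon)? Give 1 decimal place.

cos θ = 1 − 2f = -0.800, giving a principal value of 143.1°.
A waning Moon lies in 180°–360°, so θ = 360° − 143.1° = 216.9°.
Age = 29.531 × 216.9°/360° ≈ 17.79 days.

17.8 days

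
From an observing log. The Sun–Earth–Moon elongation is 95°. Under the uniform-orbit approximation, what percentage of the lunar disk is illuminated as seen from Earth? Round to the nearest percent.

54%

f = (1 − cos 95°)/2 = (1 − (-0.087))/2 ≈ 0.544, i.e. 54%.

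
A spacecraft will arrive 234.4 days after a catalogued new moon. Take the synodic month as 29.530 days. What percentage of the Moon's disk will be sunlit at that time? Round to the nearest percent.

Reduce mod P: 234.4 − 7×29.530 = 27.69 d into the current lunation.
The Moon has covered 27.69/29.530 of its cycle, so θ ≈ 360° × 27.69/29.530 = 337.6°.
cos 337.6° = 0.924, so f = (1 − 0.924)/2 = 0.038, so 4%.

4%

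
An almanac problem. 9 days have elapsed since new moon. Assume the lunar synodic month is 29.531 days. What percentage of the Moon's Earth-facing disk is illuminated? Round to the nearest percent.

Elongation θ = 360° × 9/29.531 ≈ 109.7°.
With cos θ = (-0.337), the lit fraction is (1 − (-0.337))/2 ≈ 0.669, so 67%.

67%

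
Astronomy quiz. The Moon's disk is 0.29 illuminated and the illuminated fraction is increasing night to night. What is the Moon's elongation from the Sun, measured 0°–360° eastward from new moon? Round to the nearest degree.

65°

Invert f = (1 − cos θ)/2 to get cos θ = 1 − 2(0.29) = 0.420, hence θ₀ = arccos 0.420 = 65.2°.
The Moon is waxing (0°–180°), so θ = 65.2° directly.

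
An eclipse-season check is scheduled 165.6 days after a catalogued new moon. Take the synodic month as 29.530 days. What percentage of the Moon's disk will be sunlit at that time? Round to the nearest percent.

Reduce mod P: 165.6 − 5×29.530 = 17.95 d into the current lunation.
Elongation θ = 360° × 17.95/29.530 ≈ 218.8°.
cos 218.8° = (-0.779), so f = (1 − (-0.779))/2 = 0.890, so 89%.

89%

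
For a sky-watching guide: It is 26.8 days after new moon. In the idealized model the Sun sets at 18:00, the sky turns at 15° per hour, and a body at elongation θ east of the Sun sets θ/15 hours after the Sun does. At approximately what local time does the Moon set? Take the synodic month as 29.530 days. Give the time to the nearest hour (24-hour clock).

16:00

Elongation θ = 360° × 26.8/29.530 ≈ 326.7°.
At 15° of sky rotation per hour, 326.7° corresponds to a 21.78 h lag.
18:00 + 21.78 h ≈ 15:47 → 16:00 to the nearest hour.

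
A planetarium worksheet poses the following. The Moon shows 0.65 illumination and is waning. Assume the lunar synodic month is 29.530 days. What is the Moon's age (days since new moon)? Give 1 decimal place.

Invert f = (1 − cos θ)/2 to get cos θ = 1 − 2(0.65) = -0.300, hence θ₀ = arccos -0.300 = 107.5°.
A waning Moon lies in 180°–360°, so θ = 360° − 107.5° = 252.5°.
At 360°/29.530 d per day, 252.5° corresponds to 20.72 days.

20.7 days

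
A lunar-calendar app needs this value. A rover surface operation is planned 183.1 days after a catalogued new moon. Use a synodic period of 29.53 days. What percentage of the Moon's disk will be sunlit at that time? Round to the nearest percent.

183.1 d spans 6 complete synodic months (6 × 29.53 = 177.18 d) plus 5.92 d.
The Moon has covered 5.92/29.53 of its cycle, so θ ≈ 360° × 5.92/29.53 = 72.2°.
With cos θ = 0.306, the lit fraction is (1 − 0.306)/2 ≈ 0.347, so 35%.

35%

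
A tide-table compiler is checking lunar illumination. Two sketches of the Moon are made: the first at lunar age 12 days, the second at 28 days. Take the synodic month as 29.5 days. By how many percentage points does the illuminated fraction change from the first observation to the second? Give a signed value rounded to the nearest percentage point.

-89 pp

First observation: θ = 360°·12/29.5 = 146.4°, so f = 0.917.
Second observation: θ = 341.7°, f = 0.025.
Δf = 0.025 − 0.917 = -0.891, i.e. -89 pp.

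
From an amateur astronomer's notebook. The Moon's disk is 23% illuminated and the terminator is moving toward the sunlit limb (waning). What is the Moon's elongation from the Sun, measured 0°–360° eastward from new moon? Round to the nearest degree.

From f = (1 − cos θ)/2: cos θ = 1 − 2×0.23 = 0.540; arccos → 57.3°.
Waning ⇒ past full, so θ = 360° − 57.3° = 302.7°.

303°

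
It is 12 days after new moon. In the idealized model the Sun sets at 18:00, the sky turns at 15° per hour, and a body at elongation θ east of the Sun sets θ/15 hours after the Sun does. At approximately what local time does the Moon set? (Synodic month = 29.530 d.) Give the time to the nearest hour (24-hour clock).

Elongation θ = 360° × 12/29.530 ≈ 146.3°.
Delay after the Sun = 146.3° / (15°/h) ≈ 9.75 h.
18:00 + 9.75 h ≈ 03:45 → 04:00 to the nearest hour.

04:00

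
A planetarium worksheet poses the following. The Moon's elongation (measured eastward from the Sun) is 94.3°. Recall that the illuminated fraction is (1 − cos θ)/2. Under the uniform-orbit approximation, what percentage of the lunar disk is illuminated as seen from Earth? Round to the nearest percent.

f = (1 − cos 94.3°)/2 = (1 − (-0.075))/2 ≈ 0.537, i.e. 54%.

54%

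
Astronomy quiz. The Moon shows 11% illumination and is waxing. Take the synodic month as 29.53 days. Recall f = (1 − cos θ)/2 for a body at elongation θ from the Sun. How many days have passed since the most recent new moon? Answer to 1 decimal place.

cos θ = 1 − 2f = 0.780, giving a principal value of 38.7°.
The Moon is waxing (0°–180°), so θ = 38.7° directly.
That fraction of the synodic month is 38.7/360 × 29.53 d ≈ 3.18 d.

3.2 days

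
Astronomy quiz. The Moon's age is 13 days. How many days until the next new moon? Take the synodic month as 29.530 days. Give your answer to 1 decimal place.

16.5 days

One full lunation from the last new moon is 29.530 d; remaining = 29.530 − 13 = 16.530 d.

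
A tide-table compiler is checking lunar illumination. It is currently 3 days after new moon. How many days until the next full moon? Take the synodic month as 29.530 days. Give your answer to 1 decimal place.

Full moon occurs at elongation 180°, i.e. at age 29.530 × 180/360 = 14.765 d.
That is 14.765 − 3 = 11.765 days ahead.

11.8 days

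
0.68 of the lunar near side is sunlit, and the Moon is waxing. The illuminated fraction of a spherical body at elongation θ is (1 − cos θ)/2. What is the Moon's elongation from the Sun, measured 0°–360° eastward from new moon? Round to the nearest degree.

111°

cos θ = 1 − 2f = -0.360, giving a principal value of 111.1°.
Before full moon the principal value applies: θ = 111.1°.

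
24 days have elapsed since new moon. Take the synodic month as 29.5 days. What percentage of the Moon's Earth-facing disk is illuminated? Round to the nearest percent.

31%

The Moon has covered 24/29.5 of its cycle, so θ ≈ 360° × 24/29.5 = 292.9°.
cos 292.9° = 0.389, so f = (1 − 0.389)/2 = 0.306, so 31%.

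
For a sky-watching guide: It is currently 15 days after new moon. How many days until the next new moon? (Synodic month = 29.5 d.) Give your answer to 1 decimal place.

14.5 days

One full lunation from the last new moon is 29.5 d; remaining = 29.5 − 15 = 14.500 d.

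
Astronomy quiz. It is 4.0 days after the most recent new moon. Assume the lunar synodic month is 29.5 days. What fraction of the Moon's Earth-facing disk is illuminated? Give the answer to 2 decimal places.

The Moon has covered 4.0/29.5 of its cycle, so θ ≈ 360° × 4.0/29.5 = 48.8°.
With cos θ = 0.659, the lit fraction is (1 − 0.659)/2 ≈ 0.171.

0.17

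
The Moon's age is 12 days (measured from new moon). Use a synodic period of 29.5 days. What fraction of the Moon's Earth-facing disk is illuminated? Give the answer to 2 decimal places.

0.92

The Moon has covered 12/29.5 of its cycle, so θ ≈ 360° × 12/29.5 = 146.4°.
Illuminated fraction = (1 − cos 146.4°)/2 = (1 − (-0.833))/2 ≈ 0.917.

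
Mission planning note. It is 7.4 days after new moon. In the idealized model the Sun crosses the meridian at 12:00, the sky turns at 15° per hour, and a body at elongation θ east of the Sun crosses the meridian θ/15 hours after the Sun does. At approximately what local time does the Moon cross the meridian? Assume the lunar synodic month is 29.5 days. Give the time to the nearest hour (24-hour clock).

18:00

Phase angle: θ = 360°·(7.4 d)/(29.5 d) = 90.3°.
Delay after the Sun = 90.3° / (15°/h) ≈ 6.02 h.
12:00 + 6.02 h ≈ 18:01 → 18:00 to the nearest hour.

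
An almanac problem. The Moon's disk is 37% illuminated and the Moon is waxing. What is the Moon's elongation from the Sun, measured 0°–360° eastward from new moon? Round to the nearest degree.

From f = (1 − cos θ)/2: cos θ = 1 − 2×0.37 = 0.260; arccos → 74.9°.
Before full moon the principal value applies: θ = 74.9°.

75°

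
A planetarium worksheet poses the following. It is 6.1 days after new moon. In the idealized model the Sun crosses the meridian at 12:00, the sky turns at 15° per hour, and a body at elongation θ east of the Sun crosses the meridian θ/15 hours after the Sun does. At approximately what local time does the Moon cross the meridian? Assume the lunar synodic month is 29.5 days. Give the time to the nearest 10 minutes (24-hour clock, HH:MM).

17:00

Elongation θ = 360° × 6.1/29.5 ≈ 74.4°.
The Moon trails the Sun by θ/15 = 74.4/15 ≈ 4.96 hours.
12:00 + 4.963 h ≈ 16:58 → 17:00 to the nearest ten minutes.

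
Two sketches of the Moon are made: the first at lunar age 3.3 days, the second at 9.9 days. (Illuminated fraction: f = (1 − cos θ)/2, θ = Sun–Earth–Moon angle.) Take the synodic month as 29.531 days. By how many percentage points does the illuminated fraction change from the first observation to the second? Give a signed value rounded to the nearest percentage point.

First observation: θ = 360°·3.3/29.531 = 40.2°, so f = 0.118.
Second observation: θ = 120.7°, f = 0.755.
Δf = 0.755 − 0.118 = +0.637, i.e. +64 pp.

+64 percentage points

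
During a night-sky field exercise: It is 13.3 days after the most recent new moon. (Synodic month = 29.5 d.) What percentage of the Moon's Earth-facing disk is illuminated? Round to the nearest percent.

The Moon has covered 13.3/29.5 of its cycle, so θ ≈ 360° × 13.3/29.5 = 162.3°.
cos 162.3° = (-0.953), so f = (1 − (-0.953))/2 = 0.976, so 98%.

98%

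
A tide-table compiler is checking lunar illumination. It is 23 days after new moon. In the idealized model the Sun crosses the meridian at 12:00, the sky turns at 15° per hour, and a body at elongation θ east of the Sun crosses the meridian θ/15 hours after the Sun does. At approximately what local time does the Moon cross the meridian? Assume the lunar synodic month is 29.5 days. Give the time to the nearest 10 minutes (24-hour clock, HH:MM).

Elongation θ = 360° × 23/29.5 ≈ 280.7°.
The Moon trails the Sun by θ/15 = 280.7/15 ≈ 18.71 hours.
12:00 + 18.712 h ≈ 06:43 → 06:40 to the nearest ten minutes.

06:40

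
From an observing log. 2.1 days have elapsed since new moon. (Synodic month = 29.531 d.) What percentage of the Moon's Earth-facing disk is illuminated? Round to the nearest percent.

5%

The Moon has covered 2.1/29.531 of its cycle, so θ ≈ 360° × 2.1/29.531 = 25.6°.
Illuminated fraction = (1 − cos 25.6°)/2 = (1 − 0.902)/2 ≈ 0.049, so 5%.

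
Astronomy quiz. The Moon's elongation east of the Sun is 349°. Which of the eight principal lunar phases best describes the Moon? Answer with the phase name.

new moon

349° lies in the new moon sector of the 8-phase cycle.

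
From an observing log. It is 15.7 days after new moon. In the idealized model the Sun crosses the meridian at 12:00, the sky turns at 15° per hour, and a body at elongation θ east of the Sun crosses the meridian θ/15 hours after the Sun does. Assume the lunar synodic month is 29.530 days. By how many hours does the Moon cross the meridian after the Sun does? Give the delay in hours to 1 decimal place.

Elongation θ = 360° × 15.7/29.530 ≈ 191.4°.
Delay after the Sun = 191.4° / (15°/h) ≈ 12.76 h.
So the Moon crosses the meridian 12.76 h after the Sun.

12.8 h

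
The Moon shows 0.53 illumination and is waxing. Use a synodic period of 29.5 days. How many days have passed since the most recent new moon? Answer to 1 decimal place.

7.7 days

Invert f = (1 − cos θ)/2 to get cos θ = 1 − 2(0.53) = -0.060, hence θ₀ = arccos -0.060 = 93.4°.
The Moon is waxing (0°–180°), so θ = 93.4° directly.
Age = 29.5 × 93.4°/360° ≈ 7.66 days.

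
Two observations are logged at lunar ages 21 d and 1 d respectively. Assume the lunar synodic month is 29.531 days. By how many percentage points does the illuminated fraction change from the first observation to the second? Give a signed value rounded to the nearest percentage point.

-61 percentage points

θ₁ = 360° × 21/29.531 = 256.0°, f₁ = (1 − cos θ₁)/2 = 0.621.
θ₂ = 360° × 1/29.531 = 12.2°, f₂ = (1 − cos θ₂)/2 = 0.011.
Change = f₂ − f₁ = -0.610 → -61 percentage points.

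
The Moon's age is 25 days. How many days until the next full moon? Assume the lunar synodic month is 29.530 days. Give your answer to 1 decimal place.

Full moon occurs at elongation 180°, i.e. at age 29.530 × 180/360 = 14.765 d.
This lunation's full moon (14.765 d) has passed, so add one period: 44.295 − 25 = 19.295 days.

19.3 days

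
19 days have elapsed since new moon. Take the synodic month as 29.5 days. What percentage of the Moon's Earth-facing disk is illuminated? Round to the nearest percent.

Elongation θ = 360° × 19/29.5 ≈ 231.9°.
Illuminated fraction = (1 − cos 231.9°)/2 = (1 − (-0.618))/2 ≈ 0.809, so 81%.

81%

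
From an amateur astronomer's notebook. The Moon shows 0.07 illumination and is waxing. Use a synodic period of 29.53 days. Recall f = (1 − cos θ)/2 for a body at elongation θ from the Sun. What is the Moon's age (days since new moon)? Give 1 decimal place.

From f = (1 − cos θ)/2: cos θ = 1 − 2×0.07 = 0.860; arccos → 30.7°.
Before full moon the principal value applies: θ = 30.7°.
Age = 29.53 × 30.7°/360° ≈ 2.52 days.

2.5 days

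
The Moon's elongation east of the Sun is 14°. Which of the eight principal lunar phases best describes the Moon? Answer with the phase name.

new moon

The new moon sector spans roughly -22°–22°; 14° falls inside it.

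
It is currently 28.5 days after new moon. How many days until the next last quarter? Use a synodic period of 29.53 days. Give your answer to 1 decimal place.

Last quarter is 0.75 of the way through the cycle: age 0.75 × 29.53 = 22.148 d.
This lunation's last quarter (22.148 d) has passed, so add one period: 51.678 − 28.5 = 23.178 days.

23.2 days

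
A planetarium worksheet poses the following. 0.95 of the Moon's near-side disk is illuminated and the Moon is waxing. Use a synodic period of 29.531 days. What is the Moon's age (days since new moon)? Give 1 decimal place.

From f = (1 − cos θ)/2: cos θ = 1 − 2×0.95 = -0.900; arccos → 154.2°.
Before full moon the principal value applies: θ = 154.2°.
At 360°/29.531 d per day, 154.2° corresponds to 12.65 days.

12.6 days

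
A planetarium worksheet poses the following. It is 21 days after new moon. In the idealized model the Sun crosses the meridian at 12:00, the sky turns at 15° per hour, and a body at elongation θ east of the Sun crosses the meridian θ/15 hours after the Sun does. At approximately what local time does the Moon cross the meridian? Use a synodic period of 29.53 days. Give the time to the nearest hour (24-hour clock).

The Moon has covered 21/29.53 of its cycle, so θ ≈ 360° × 21/29.53 = 256.0°.
At 15° of sky rotation per hour, 256.0° corresponds to a 17.07 h lag.
12:00 + 17.07 h ≈ 05:04 → 05:00 to the nearest hour.

05:00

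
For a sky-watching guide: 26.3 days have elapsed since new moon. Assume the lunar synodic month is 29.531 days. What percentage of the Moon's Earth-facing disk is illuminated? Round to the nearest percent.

Elongation θ = 360° × 26.3/29.531 ≈ 320.6°.
With cos θ = 0.773, the lit fraction is (1 − 0.773)/2 ≈ 0.114, so 11%.

11%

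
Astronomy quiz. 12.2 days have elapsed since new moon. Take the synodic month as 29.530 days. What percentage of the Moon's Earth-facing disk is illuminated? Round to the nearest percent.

93%

The Moon has covered 12.2/29.530 of its cycle, so θ ≈ 360° × 12.2/29.530 = 148.7°.
cos 148.7° = (-0.855), so f = (1 − (-0.855))/2 = 0.927, so 93%.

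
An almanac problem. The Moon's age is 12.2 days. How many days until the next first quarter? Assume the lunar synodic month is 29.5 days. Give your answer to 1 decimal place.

24.7 days

First quarter occurs at elongation 90°, i.e. at age 29.5 × 90/360 = 7.375 d.
Already past this cycle's first quarter; the next is at 7.375 + 29.5 = 36.875 d, so 36.875 − 12.2 = 24.675 days.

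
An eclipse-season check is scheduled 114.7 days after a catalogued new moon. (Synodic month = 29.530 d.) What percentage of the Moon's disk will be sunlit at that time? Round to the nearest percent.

13%

114.7 d spans 3 complete synodic months (3 × 29.530 = 88.59 d) plus 26.11 d.
Phase angle: θ = 360°·(26.11 d)/(29.530 d) = 318.3°.
cos 318.3° = 0.747, so f = (1 − 0.747)/2 = 0.127, so 13%.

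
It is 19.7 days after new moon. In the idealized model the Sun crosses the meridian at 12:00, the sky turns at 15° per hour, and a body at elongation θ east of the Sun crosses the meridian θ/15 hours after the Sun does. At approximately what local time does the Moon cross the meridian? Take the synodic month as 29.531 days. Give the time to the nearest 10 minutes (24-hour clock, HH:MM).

04:00

Phase angle: θ = 360°·(19.7 d)/(29.531 d) = 240.2°.
Delay after the Sun = 240.2° / (15°/h) ≈ 16.01 h.
12:00 + 16.010 h ≈ 04:01 → 04:00 to the nearest ten minutes.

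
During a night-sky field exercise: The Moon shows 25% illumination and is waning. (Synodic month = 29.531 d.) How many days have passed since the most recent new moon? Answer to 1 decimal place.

24.6 days

From f = (1 − cos θ)/2: cos θ = 1 − 2×0.25 = 0.500; arccos → 60.0°.
A waning Moon lies in 180°–360°, so θ = 360° − 60.0° = 300.0°.
That fraction of the synodic month is 300.0/360 × 29.531 d ≈ 24.61 d.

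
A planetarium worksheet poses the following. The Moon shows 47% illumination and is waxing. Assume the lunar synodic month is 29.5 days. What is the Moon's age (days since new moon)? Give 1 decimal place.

7.1 days

Invert f = (1 − cos θ)/2 to get cos θ = 1 − 2(0.47) = 0.060, hence θ₀ = arccos 0.060 = 86.6°.
Waxing ⇒ before full, so θ = 86.6°.
That fraction of the synodic month is 86.6/360 × 29.5 d ≈ 7.09 d.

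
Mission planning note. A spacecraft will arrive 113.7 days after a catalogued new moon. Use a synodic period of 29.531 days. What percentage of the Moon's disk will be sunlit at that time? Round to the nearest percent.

21%

Reduce mod P: 113.7 − 3×29.531 = 25.11 d into the current lunation.
The Moon has covered 25.11/29.531 of its cycle, so θ ≈ 360° × 25.11/29.531 = 306.1°.
Illuminated fraction = (1 − cos 306.1°)/2 = (1 − 0.589)/2 ≈ 0.206, so 21%.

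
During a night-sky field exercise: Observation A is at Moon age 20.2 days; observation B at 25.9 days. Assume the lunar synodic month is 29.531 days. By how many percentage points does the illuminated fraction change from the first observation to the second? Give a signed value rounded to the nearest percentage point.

θ₁ = 360° × 20.2/29.531 = 246.2°, f₁ = (1 − cos θ₁)/2 = 0.701.
θ₂ = 360° × 25.9/29.531 = 315.7°, f₂ = (1 − cos θ₂)/2 = 0.142.
Change = f₂ − f₁ = -0.559 → -56 percentage points.

-56 pp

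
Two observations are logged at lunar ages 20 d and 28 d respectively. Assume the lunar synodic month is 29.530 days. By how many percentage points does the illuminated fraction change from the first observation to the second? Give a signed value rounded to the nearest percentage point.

-69 percentage points

First observation: θ = 360°·20/29.530 = 243.8°, so f = 0.721.
Second observation: θ = 341.3°, f = 0.026.
Δf = 0.026 − 0.721 = -0.694, i.e. -69 pp.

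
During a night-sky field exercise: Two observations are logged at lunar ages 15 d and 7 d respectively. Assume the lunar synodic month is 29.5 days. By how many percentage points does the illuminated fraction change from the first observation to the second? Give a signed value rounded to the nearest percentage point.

-54 pp

First observation: θ = 360°·15/29.5 = 183.1°, so f = 0.999.
Second observation: θ = 85.4°, f = 0.460.
Δf = 0.460 − 0.999 = -0.539, i.e. -54 pp.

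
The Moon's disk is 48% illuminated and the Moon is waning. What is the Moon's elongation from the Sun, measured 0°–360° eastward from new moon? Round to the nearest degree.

272°

Invert f = (1 − cos θ)/2 to get cos θ = 1 − 2(0.48) = 0.040, hence θ₀ = arccos 0.040 = 87.7°.
A waning Moon lies in 180°–360°, so θ = 360° − 87.7° = 272.3°.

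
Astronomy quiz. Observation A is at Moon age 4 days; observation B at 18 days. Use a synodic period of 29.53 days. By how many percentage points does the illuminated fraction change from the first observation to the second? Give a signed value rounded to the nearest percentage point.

First observation: θ = 360°·4/29.53 = 48.8°, so f = 0.170.
Second observation: θ = 219.4°, f = 0.886.
Δf = 0.886 − 0.170 = +0.716, i.e. +72 pp.

+72 percentage points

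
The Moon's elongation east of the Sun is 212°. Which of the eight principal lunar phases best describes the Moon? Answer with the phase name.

The waning gibbous sector spans roughly 202°–248°; 212° falls inside it.

waning gibbous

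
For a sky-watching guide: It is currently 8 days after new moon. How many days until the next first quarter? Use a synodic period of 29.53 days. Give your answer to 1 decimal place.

First quarter is 0.25 of the way through the cycle: age 0.25 × 29.53 = 7.383 d.
This lunation's first quarter (7.383 d) has passed, so add one period: 36.913 − 8 = 28.913 days.

28.9 days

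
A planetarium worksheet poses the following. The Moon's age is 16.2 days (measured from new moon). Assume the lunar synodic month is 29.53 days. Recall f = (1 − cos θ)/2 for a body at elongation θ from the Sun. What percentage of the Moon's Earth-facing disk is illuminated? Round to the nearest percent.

Elongation θ = 360° × 16.2/29.53 ≈ 197.5°.
cos 197.5° = (-0.954), so f = (1 − (-0.954))/2 = 0.977, so 98%.

98%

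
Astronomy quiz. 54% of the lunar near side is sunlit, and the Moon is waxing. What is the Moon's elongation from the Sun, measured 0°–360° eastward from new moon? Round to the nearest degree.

95°

Invert f = (1 − cos θ)/2 to get cos θ = 1 − 2(0.54) = -0.080, hence θ₀ = arccos -0.080 = 94.6°.
The Moon is waxing (0°–180°), so θ = 94.6° directly.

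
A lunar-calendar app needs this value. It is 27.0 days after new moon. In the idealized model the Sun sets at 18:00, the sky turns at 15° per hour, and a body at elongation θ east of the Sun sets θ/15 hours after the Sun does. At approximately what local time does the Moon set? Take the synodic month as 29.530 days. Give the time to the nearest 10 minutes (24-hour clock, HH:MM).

Phase angle: θ = 360°·(27.0 d)/(29.530 d) = 329.2°.
Delay after the Sun = 329.2° / (15°/h) ≈ 21.94 h.
18:00 + 21.944 h ≈ 15:57 → 16:00 to the nearest ten minutes.

16:00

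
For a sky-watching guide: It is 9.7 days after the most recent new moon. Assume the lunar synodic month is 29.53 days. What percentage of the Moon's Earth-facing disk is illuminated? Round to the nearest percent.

74%

Phase angle: θ = 360°·(9.7 d)/(29.53 d) = 118.3°.
With cos θ = (-0.473), the lit fraction is (1 − (-0.473))/2 ≈ 0.737, so 74%.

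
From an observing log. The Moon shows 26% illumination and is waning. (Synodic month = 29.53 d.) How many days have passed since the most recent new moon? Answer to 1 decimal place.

From f = (1 − cos θ)/2: cos θ = 1 − 2×0.26 = 0.480; arccos → 61.3°.
Since the Moon is past full (waning), take the reflex angle: θ = 360° − 61.3° = 298.7°.
That fraction of the synodic month is 298.7/360 × 29.53 d ≈ 24.50 d.

24.5 days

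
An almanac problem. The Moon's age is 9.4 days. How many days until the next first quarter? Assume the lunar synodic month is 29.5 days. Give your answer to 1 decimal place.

First quarter occurs at elongation 90°, i.e. at age 29.5 × 90/360 = 7.375 d.
This lunation's first quarter (7.375 d) has passed, so add one period: 36.875 − 9.4 = 27.475 days.

27.5 days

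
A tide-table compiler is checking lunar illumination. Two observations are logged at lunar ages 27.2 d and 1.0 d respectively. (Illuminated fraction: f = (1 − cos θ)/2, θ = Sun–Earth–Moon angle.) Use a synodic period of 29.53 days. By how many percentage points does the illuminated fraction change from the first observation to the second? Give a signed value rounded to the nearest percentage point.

-5 pp

First observation: θ = 360°·27.2/29.53 = 331.6°, so f = 0.060.
Second observation: θ = 12.2°, f = 0.011.
Δf = 0.011 − 0.060 = -0.049, i.e. -5 pp.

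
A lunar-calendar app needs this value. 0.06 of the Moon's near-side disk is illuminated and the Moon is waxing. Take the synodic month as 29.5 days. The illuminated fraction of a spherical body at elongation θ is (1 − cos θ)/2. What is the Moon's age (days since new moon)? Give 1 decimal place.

2.3 days

From f = (1 − cos θ)/2: cos θ = 1 − 2×0.06 = 0.880; arccos → 28.4°.
The Moon is waxing (0°–180°), so θ = 28.4° directly.
That fraction of the synodic month is 28.4/360 × 29.5 d ≈ 2.32 d.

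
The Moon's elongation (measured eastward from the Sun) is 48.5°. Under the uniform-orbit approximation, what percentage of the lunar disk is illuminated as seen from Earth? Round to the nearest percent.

Half-versine of 48.5°: (1 − 0.663)/2 = 0.169, i.e. 17%.

17%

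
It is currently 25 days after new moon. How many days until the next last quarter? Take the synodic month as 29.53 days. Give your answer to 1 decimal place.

26.7 days

Last quarter occurs at elongation 270°, i.e. at age 29.53 × 270/360 = 22.148 d.
Already past this cycle's last quarter; the next is at 22.148 + 29.53 = 51.678 d, so 51.678 − 25 = 26.678 days.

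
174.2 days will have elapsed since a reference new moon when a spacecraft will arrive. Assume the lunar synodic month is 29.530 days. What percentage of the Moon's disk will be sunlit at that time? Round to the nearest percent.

10%

Reduce mod P: 174.2 − 5×29.530 = 26.55 d into the current lunation.
Elongation θ = 360° × 26.55/29.530 ≈ 323.7°.
With cos θ = 0.806, the lit fraction is (1 − 0.806)/2 ≈ 0.097, so 10%.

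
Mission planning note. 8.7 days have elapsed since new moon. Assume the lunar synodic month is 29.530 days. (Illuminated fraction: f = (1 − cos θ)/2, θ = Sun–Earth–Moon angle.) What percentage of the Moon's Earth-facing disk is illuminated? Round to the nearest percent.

Elongation θ = 360° × 8.7/29.530 ≈ 106.1°.
With cos θ = (-0.277), the lit fraction is (1 − (-0.277))/2 ≈ 0.638, so 64%.

64%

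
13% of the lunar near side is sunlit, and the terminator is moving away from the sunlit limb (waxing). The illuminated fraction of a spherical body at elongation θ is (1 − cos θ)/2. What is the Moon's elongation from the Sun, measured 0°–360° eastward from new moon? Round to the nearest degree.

42°

From f = (1 − cos θ)/2: cos θ = 1 − 2×0.13 = 0.740; arccos → 42.3°.
Waxing ⇒ before full, so θ = 42.3°.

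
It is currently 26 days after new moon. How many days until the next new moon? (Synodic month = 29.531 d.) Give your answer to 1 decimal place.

3.5 days

One full lunation from the last new moon is 29.531 d; remaining = 29.531 − 26 = 3.531 d.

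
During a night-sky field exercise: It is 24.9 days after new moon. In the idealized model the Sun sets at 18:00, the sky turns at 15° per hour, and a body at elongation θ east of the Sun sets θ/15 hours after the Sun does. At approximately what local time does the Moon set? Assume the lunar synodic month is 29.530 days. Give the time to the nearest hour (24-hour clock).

Elongation θ = 360° × 24.9/29.530 ≈ 303.6°.
At 15° of sky rotation per hour, 303.6° corresponds to a 20.24 h lag.
18:00 + 20.24 h ≈ 14:14 → 14:00 to the nearest hour.

14:00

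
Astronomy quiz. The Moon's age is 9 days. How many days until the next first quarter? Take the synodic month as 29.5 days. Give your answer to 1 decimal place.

First quarter occurs at elongation 90°, i.e. at age 29.5 × 90/360 = 7.375 d.
Already past this cycle's first quarter; the next is at 7.375 + 29.5 = 36.875 d, so 36.875 − 9 = 27.875 days.

27.9 days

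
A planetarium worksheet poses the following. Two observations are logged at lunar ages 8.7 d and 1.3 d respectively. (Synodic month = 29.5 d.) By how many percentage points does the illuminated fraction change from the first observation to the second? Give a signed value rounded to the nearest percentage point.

θ₁ = 360° × 8.7/29.5 = 106.2°, f₁ = (1 − cos θ₁)/2 = 0.639.
θ₂ = 360° × 1.3/29.5 = 15.9°, f₂ = (1 − cos θ₂)/2 = 0.019.
Change = f₂ − f₁ = -0.620 → -62 percentage points.

-62 percentage points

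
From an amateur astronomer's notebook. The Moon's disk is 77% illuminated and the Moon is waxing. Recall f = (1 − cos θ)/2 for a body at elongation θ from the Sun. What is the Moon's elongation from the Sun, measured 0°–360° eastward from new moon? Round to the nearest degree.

Invert f = (1 − cos θ)/2 to get cos θ = 1 − 2(0.77) = -0.540, hence θ₀ = arccos -0.540 = 122.7°.
The Moon is waxing (0°–180°), so θ = 122.7° directly.

123°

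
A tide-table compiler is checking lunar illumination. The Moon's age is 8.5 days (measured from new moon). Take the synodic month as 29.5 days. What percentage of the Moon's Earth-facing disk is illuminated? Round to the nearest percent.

Elongation θ = 360° × 8.5/29.5 ≈ 103.7°.
With cos θ = (-0.237), the lit fraction is (1 − (-0.237))/2 ≈ 0.619, so 62%.

62%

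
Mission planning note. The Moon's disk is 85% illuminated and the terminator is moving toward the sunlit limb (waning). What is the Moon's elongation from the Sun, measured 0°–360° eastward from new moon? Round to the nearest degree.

226°

Invert f = (1 − cos θ)/2 to get cos θ = 1 − 2(0.85) = -0.700, hence θ₀ = arccos -0.700 = 134.4°.
Waning ⇒ past full, so θ = 360° − 134.4° = 225.6°.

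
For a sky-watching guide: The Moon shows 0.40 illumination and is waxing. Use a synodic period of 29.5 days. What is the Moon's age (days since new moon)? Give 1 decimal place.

6.4 days

cos θ = 1 − 2f = 0.200, giving a principal value of 78.5°.
Before full moon the principal value applies: θ = 78.5°.
At 360°/29.5 d per day, 78.5° corresponds to 6.43 days.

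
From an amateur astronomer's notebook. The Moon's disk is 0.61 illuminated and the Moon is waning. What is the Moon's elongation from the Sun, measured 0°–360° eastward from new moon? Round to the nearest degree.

From f = (1 − cos θ)/2: cos θ = 1 − 2×0.61 = -0.220; arccos → 102.7°.
Since the Moon is past full (waning), take the reflex angle: θ = 360° − 102.7° = 257.3°.

257°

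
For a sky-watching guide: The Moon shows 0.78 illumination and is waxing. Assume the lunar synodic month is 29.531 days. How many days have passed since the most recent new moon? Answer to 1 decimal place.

10.2 days

cos θ = 1 − 2f = -0.560, giving a principal value of 124.1°.
Before full moon the principal value applies: θ = 124.1°.
Age = 29.531 × 124.1°/360° ≈ 10.18 days.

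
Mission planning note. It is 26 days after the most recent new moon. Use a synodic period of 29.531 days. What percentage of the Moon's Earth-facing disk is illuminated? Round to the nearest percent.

13%

Phase angle: θ = 360°·(26 d)/(29.531 d) = 317.0°.
cos 317.0° = 0.731, so f = (1 − 0.731)/2 = 0.135, so 13%.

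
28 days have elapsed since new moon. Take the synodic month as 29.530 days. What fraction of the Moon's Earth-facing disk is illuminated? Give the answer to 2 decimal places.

Elongation θ = 360° × 28/29.530 ≈ 341.3°.
With cos θ = 0.947, the lit fraction is (1 − 0.947)/2 ≈ 0.026.

0.03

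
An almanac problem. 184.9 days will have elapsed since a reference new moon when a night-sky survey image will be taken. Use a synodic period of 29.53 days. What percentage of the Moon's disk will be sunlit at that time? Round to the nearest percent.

54%

184.9 d spans 6 complete synodic months (6 × 29.53 = 177.18 d) plus 7.72 d.
The Moon has covered 7.72/29.53 of its cycle, so θ ≈ 360° × 7.72/29.53 = 94.1°.
Illuminated fraction = (1 − cos 94.1°)/2 = (1 − (-0.072))/2 ≈ 0.536, so 54%.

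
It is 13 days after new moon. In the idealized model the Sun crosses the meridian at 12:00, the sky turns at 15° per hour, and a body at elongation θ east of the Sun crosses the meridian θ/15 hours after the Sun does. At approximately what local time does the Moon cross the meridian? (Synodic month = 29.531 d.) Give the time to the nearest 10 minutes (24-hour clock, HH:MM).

The Moon has covered 13/29.531 of its cycle, so θ ≈ 360° × 13/29.531 = 158.5°.
Delay after the Sun = 158.5° / (15°/h) ≈ 10.57 h.
12:00 + 10.565 h ≈ 22:34 → 22:30 to the nearest ten minutes.

22:30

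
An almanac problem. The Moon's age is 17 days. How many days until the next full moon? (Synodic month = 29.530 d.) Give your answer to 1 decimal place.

27.3 days

Full moon is 0.5 of the way through the cycle: age 0.5 × 29.530 = 14.765 d.
Already past this cycle's full moon; the next is at 14.765 + 29.530 = 44.295 d, so 44.295 − 17 = 27.295 days.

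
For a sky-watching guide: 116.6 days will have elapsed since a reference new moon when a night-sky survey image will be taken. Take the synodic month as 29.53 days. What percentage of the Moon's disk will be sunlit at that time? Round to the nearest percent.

3%

116.6/29.53 = 3.949 lunations, so 3 complete cycles and 28.01 d into the next.
Elongation θ = 360° × 28.01/29.53 ≈ 341.5°.
Illuminated fraction = (1 − cos 341.5°)/2 = (1 − 0.948)/2 ≈ 0.026, so 3%.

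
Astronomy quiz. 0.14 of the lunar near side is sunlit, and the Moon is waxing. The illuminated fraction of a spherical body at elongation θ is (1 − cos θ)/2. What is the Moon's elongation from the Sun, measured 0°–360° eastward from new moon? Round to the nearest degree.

Invert f = (1 − cos θ)/2 to get cos θ = 1 − 2(0.14) = 0.720, hence θ₀ = arccos 0.720 = 43.9°.
Before full moon the principal value applies: θ = 43.9°.

44°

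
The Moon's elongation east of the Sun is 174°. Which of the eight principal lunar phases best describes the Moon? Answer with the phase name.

The full moon sector spans roughly 158°–202°; 174° falls inside it.

full moon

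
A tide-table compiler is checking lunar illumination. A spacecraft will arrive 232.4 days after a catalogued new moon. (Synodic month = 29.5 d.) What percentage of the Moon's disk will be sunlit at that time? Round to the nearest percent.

14%

232.4/29.5 = 7.878 lunations, so 7 complete cycles and 25.90 d into the next.
Elongation θ = 360° × 25.90/29.5 ≈ 316.1°.
Illuminated fraction = (1 − cos 316.1°)/2 = (1 − 0.720)/2 ≈ 0.140, so 14%.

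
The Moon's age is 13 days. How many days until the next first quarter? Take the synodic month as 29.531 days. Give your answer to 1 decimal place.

23.9 days

First quarter occurs at elongation 90°, i.e. at age 29.531 × 90/360 = 7.383 d.
Already past this cycle's first quarter; the next is at 7.383 + 29.531 = 36.914 d, so 36.914 − 13 = 23.914 days.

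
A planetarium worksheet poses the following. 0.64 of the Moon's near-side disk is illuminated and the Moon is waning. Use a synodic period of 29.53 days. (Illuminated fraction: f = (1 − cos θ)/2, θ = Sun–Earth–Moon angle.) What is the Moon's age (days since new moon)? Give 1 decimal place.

cos θ = 1 − 2f = -0.280, giving a principal value of 106.3°.
A waning Moon lies in 180°–360°, so θ = 360° − 106.3° = 253.7°.
At 360°/29.53 d per day, 253.7° corresponds to 20.81 days.

20.8 days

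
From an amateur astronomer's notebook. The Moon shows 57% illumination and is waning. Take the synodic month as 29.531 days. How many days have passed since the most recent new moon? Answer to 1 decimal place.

cos θ = 1 − 2f = -0.140, giving a principal value of 98.0°.
Since the Moon is past full (waning), take the reflex angle: θ = 360° − 98.0° = 262.0°.
Age = 29.531 × 262.0°/360° ≈ 21.49 days.

21.5 days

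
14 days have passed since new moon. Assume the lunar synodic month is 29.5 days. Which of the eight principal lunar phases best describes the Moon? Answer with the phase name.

full moon

At 14/29.5 of the cycle, θ ≈ 171° — the full moon range.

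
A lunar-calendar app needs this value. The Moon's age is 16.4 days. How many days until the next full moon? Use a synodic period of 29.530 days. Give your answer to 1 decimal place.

27.9 days

Full moon is 0.5 of the way through the cycle: age 0.5 × 29.530 = 14.765 d.
This lunation's full moon (14.765 d) has passed, so add one period: 44.295 − 16.4 = 27.895 days.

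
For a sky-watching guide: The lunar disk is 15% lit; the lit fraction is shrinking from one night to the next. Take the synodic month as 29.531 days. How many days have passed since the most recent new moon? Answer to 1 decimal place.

From f = (1 − cos θ)/2: cos θ = 1 − 2×0.15 = 0.700; arccos → 45.6°.
A waning Moon lies in 180°–360°, so θ = 360° − 45.6° = 314.4°.
Age = 29.531 × 314.4°/360° ≈ 25.79 days.

25.8 days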